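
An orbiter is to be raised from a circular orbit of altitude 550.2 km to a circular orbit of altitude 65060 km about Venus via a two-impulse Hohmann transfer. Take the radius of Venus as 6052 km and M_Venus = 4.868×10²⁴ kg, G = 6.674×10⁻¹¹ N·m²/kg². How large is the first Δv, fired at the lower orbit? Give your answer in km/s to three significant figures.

Δv ≈ 2.47 km/s

μ = GM = 6.674×10⁻¹¹ × 4.868×10²⁴ = 3.249×10¹⁴ m³/s².
r₁ = 6052 + 550.2 = 6602.2 km = 6.6022×10⁶ m.
r₂ = 6052 + 65060 = 71112 km = 7.1112×10⁷ m.
Transfer ellipse a_t = (r₁ + r₂)/2 = 3.886×10⁷ m.
At r₁: circular v_c1 = √(μ/r₁) = 7015 m/s; transfer-periapsis v_p = √[μ(2/r₁ − 1/a_t)] = 9490 m/s.
Δv₁ = v_p − v_c1 = 2475 m/s.
= 2.475 km/s.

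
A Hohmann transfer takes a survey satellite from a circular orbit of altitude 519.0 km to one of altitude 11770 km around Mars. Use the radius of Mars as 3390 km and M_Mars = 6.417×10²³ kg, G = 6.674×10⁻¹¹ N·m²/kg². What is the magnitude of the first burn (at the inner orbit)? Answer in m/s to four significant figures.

Δv ≈ 863.8 m/s

μ = GM = 6.674×10⁻¹¹ × 6.417×10²³ = 4.283×10¹³ m³/s².
r₁ = 3390 + 519.0 = 3909.0 km = 3.9090×10⁶ m.
r₂ = 3390 + 11770 = 15160 km = 1.5160×10⁷ m.
Transfer ellipse a_t = (r₁ + r₂)/2 = 9.534×10⁶ m.
At r₁: circular v_c1 = √(μ/r₁) = 3310 m/s; transfer-periapsis v_p = √[μ(2/r₁ − 1/a_t)] = 4174 m/s.
Δv₁ = v_p − v_c1 = 863.8 m/s.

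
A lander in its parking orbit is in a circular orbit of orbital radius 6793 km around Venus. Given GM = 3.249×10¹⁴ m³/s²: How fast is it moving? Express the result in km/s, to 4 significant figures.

v ≈ 6.916 km/s

r = 6793 km = 6.793×10⁶ m.
For a circular orbit v = √(μ/r) = √(3.249×10¹⁴ / 6.793×10⁶) = √(4.783×10⁷) = 6916 m/s.
That is 6.916 km/s.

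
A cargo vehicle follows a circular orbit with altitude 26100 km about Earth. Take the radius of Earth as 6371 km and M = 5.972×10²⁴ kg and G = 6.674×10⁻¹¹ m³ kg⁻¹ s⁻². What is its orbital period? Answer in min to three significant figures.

μ = GM = 6.674×10⁻¹¹ × 5.972×10²⁴ = 3.986×10¹⁴ m³/s².
r = 6371 + 26100 = 32471 km = 3.2471×10⁷ m.
Kepler's third law: T = 2π√(r³/μ) = 2π√((3.247×10⁷)³ / 3.986×10¹⁴).
r³/μ = 8.590×10⁷ s², so T = 2π × 9.268×10³ = 5.823×10⁴ s.
Converting: 5.823×10⁴ s ÷ 60.00 = 970.6 min.

T ≈ 971 min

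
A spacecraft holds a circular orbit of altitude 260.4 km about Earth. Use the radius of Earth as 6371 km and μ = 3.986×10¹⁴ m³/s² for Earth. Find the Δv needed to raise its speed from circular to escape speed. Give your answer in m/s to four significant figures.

Δv ≈ 3211 m/s

r = 6371 + 260.4 = 6631.4 km = 6.6314×10⁶ m.
Circular speed v_c = √(μ/r) = 7753 m/s.
Escape speed v_esc = √(2μ/r) = √2 × v_c = 10960 m/s.
Δv = v_esc − v_c = 3211 m/s.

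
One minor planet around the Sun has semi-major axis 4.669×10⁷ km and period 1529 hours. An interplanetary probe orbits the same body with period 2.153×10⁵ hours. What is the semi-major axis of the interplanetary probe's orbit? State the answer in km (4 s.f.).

a₂ ≈ 1.264×10⁹ km

Kepler's third law: a³ ∝ T², so a₂ = a₁ (T₂/T₁)^(2/3).
T₂/T₁ = 140.8, (T₂/T₁)^(2/3) = 27.07.
a₂ = 4.669×10⁷ × 27.07 = 1.264×10⁹ km.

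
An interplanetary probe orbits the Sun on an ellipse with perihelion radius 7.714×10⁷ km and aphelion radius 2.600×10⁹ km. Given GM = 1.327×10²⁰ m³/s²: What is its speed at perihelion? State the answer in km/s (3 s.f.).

v ≈ 57.8 km/s

Semi-major axis a = (r_p + r_a)/2 = 1.3386×10⁹ km = 1.339×10¹² m.
Vis-viva: v² = μ(2/r − 1/a) = 1.327×10²⁰ × (2.593×10⁻¹¹ − 7.471×10⁻¹³) = 3.341×10⁹ m²/s².
v = 57800 m/s = 57.80 km/s.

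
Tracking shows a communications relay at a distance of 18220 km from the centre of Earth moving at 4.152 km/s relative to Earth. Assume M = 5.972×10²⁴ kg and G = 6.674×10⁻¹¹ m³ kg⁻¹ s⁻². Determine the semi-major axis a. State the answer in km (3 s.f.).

μ = GM = 6.674×10⁻¹¹ × 5.972×10²⁴ = 3.986×10¹⁴ m³/s².
r = 1.822×10⁷ m.
Specific orbital energy ε = v²/2 − μ/r = (4152)²/2 − 3.986×10¹⁴/1.822×10⁷ = -1.326×10⁷ J/kg.
Since ε = −μ/(2a), a = −μ/(2ε) = 1.503×10⁷ m = 15034 km.

a ≈ 15000 km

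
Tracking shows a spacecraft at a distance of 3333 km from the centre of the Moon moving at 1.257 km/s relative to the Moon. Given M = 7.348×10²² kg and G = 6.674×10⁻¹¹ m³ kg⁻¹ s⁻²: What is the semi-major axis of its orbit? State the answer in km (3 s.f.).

a ≈ 3600 km

μ = GM = 6.674×10⁻¹¹ × 7.348×10²² = 4.904×10¹² m³/s².
r = 3.333×10⁶ m.
Vis-viva rearranged: 1/a = 2/r − v²/μ = 6.001×10⁻⁷ − 3.222×10⁻⁷ = 2.779×10⁻⁷ m⁻¹.
a = 3.599×10⁶ m = 3598.8 km.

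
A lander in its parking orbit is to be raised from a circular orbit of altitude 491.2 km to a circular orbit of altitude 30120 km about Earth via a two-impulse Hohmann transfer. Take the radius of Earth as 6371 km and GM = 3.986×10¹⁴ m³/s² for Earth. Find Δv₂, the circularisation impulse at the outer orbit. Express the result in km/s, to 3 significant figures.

Δv ≈ 1.45 km/s

r₁ = 6371 + 491.2 = 6862.2 km = 6.8622×10⁶ m.
r₂ = 6371 + 30120 = 36491 km = 3.6491×10⁷ m.
Transfer ellipse a_t = (r₁ + r₂)/2 = 2.168×10⁷ m.
At r₁: circular v_c1 = √(μ/r₁) = 7621 m/s; transfer-perigee v_p = √[μ(2/r₁ − 1/a_t)] = 9889 m/s.
At r₂: circular v_c2 = √(μ/r₂) = 3305 m/s; transfer-apogee v_a = √[μ(2/r₂ − 1/a_t)] = 1860 m/s.
Δv₂ = v_c2 − v_a = 1445 m/s.
= 1.445 km/s.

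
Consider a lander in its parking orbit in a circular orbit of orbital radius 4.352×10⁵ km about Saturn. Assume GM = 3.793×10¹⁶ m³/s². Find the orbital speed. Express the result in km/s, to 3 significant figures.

v ≈ 9.34 km/s

r = 4.352×10⁵ km = 4.352×10⁸ m.
For a circular orbit v = √(μ/r) = √(3.793×10¹⁶ / 4.352×10⁸) = √(8.716×10⁷) = 9336 m/s.
That is 9.336 km/s.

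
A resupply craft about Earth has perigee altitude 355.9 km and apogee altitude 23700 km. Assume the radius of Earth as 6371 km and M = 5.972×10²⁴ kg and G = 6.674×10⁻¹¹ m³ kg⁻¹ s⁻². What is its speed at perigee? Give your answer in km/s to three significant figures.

μ = GM = 6.674×10⁻¹¹ × 5.972×10²⁴ = 3.986×10¹⁴ m³/s².
r_p = 6371 + 355.9 = 6726.9 km = 6.7269×10⁶ m.
r_a = 6371 + 23700 = 30071 km = 3.0071×10⁷ m.
Semi-major axis a = (r_p + r_a)/2 = 18399 km = 1.840×10⁷ m.
Vis-viva: v² = μ(2/r − 1/a) = 3.986×10¹⁴ × (2.973×10⁻⁷ − 5.435×10⁻⁸) = 9.684×10⁷ m²/s².
v = 9841 m/s = 9.841 km/s.

v ≈ 9.84 km/s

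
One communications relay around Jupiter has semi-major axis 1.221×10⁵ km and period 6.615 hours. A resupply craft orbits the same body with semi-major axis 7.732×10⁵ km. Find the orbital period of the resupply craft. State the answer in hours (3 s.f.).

Kepler's third law: T² ∝ a³, so T₂ = T₁ (a₂/a₁)^(3/2).
a₂/a₁ = 6.333, (a₂/a₁)^(3/2) = 15.94.
T₂ = 6.615 × 15.94 = 105.4 hours.

T₂ ≈ 105 hours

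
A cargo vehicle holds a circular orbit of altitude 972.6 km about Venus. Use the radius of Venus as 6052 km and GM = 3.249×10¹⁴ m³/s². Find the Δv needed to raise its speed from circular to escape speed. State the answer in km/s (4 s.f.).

r = 6052 + 972.6 = 7024.6 km = 7.0246×10⁶ m.
Circular speed v_c = √(μ/r) = 6801 m/s.
Escape speed v_esc = √(2μ/r) = √2 × v_c = 9618 m/s.
Δv = v_esc − v_c = 2817 m/s = 2.817 km/s.

Δv ≈ 2.817 km/s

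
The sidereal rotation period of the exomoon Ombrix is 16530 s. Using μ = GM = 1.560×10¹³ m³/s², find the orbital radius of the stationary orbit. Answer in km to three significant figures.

A synchronous orbit has period T, so by Kepler's third law a = (μT²/4π²)^(1/3).
μT²/4π² = 1.560×10¹³ × (1.653×10⁴)² / 39.48 = 1.080×10²⁰ m³.
a = 4.762×10⁶ m = 4761.8 km.

r_sync ≈ 4760 km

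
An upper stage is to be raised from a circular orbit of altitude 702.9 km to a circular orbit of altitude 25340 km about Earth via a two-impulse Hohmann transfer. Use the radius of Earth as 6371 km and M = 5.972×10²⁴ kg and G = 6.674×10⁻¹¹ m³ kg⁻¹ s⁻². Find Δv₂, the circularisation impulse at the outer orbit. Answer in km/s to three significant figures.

Δv ≈ 1.40 km/s

μ = GM = 6.674×10⁻¹¹ × 5.972×10²⁴ = 3.986×10¹⁴ m³/s².
r₁ = 6371 + 702.9 = 7073.9 km = 7.0739×10⁶ m.
r₂ = 6371 + 25340 = 31711 km = 3.1711×10⁷ m.
Transfer ellipse a_t = (r₁ + r₂)/2 = 1.939×10⁷ m.
At r₁: circular v_c1 = √(μ/r₁) = 7506 m/s; transfer-perigee v_p = √[μ(2/r₁ − 1/a_t)] = 9599 m/s.
At r₂: circular v_c2 = √(μ/r₂) = 3545 m/s; transfer-apogee v_a = √[μ(2/r₂ − 1/a_t)] = 2141 m/s.
Δv₂ = v_c2 − v_a = 1404 m/s.
= 1.404 km/s.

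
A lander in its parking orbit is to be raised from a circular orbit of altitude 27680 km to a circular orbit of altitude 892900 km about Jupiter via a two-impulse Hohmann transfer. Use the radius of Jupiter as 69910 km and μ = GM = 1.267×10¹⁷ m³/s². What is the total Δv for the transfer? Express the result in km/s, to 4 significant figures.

Δv_total ≈ 19.07 km/s

r₁ = 69910 + 27680 = 97590 km = 9.7590×10⁷ m.
r₂ = 69910 + 892900 = 962810 km = 9.6281×10⁸ m.
Transfer ellipse a_t = (r₁ + r₂)/2 = 5.302×10⁸ m.
At r₁: circular v_c1 = √(μ/r₁) = 36030 m/s; transfer-perijove v_p = √[μ(2/r₁ − 1/a_t)] = 48560 m/s.
Δv₁ = v_p − v_c1 = 12520 m/s.
At r₂: circular v_c2 = √(μ/r₂) = 11470 m/s; transfer-apojove v_a = √[μ(2/r₂ − 1/a_t)] = 4922 m/s.
Δv₂ = v_c2 − v_a = 6550 m/s.
Total Δv = Δv₁ + Δv₂ = 19070 m/s = 19.07 km/s.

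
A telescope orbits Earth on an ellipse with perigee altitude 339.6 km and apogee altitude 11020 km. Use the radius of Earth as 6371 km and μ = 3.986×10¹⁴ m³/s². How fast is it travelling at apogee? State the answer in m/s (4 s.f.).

r_p = 6371 + 339.6 = 6710.6 km = 6.7106×10⁶ m.
r_a = 6371 + 11020 = 17391 km = 1.7391×10⁷ m.
Semi-major axis a = (r_p + r_a)/2 = 12051 km = 1.205×10⁷ m.
Vis-viva: v² = μ(2/r − 1/a) = 3.986×10¹⁴ × (1.150×10⁻⁷ − 8.298×10⁻⁸) = 1.276×10⁷ m²/s².
v = 3573 m/s.

v ≈ 3573 m/s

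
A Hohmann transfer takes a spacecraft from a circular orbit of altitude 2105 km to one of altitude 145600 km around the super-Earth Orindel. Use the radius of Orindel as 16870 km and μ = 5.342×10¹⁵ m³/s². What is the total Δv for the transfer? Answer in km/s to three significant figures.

r₁ = 16870 + 2105 = 18975 km = 1.8975×10⁷ m.
r₂ = 16870 + 145600 = 162470 km = 1.6247×10⁸ m.
Transfer ellipse a_t = (r₁ + r₂)/2 = 9.072×10⁷ m.
At r₁: circular v_c1 = √(μ/r₁) = 16780 m/s; transfer-periapsis v_p = √[μ(2/r₁ − 1/a_t)] = 22450 m/s.
Δv₁ = v_p − v_c1 = 5675 m/s.
At r₂: circular v_c2 = √(μ/r₂) = 5734 m/s; transfer-apoapsis v_a = √[μ(2/r₂ − 1/a_t)] = 2622 m/s.
Δv₂ = v_c2 − v_a = 3112 m/s.
Total Δv = Δv₁ + Δv₂ = 8787 m/s = 8.787 km/s.

Δv_total ≈ 8.79 km/s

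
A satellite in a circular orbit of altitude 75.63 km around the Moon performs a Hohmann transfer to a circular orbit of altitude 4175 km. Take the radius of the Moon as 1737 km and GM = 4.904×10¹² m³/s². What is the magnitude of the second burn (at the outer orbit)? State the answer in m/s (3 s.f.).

r₁ = 1737 + 75.63 = 1812.6 km = 1.8126×10⁶ m.
r₂ = 1737 + 4175 = 5912.0 km = 5.9120×10⁶ m.
Transfer ellipse a_t = (r₁ + r₂)/2 = 3.862×10⁶ m.
At r₁: circular v_c1 = √(μ/r₁) = 1645 m/s; transfer-perilune v_p = √[μ(2/r₁ − 1/a_t)] = 2035 m/s.
At r₂: circular v_c2 = √(μ/r₂) = 910.8 m/s; transfer-apolune v_a = √[μ(2/r₂ − 1/a_t)] = 623.9 m/s.
Δv₂ = v_c2 − v_a = 286.8 m/s.

Δv ≈ 287 m/s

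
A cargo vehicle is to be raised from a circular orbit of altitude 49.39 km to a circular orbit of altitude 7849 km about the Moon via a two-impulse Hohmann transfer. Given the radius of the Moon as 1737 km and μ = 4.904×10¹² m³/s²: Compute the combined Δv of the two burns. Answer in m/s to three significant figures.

r₁ = 1737 + 49.39 = 1786.4 km = 1.7864×10⁶ m.
r₂ = 1737 + 7849 = 9586.0 km = 9.5860×10⁶ m.
Transfer ellipse a_t = (r₁ + r₂)/2 = 5.686×10⁶ m.
At r₁: circular v_c1 = √(μ/r₁) = 1657 m/s; transfer-perilune v_p = √[μ(2/r₁ − 1/a_t)] = 2151 m/s.
Δv₁ = v_p − v_c1 = 494.4 m/s.
At r₂: circular v_c2 = √(μ/r₂) = 715.2 m/s; transfer-apolune v_a = √[μ(2/r₂ − 1/a_t)] = 400.9 m/s.
Δv₂ = v_c2 − v_a = 314.3 m/s.
Total Δv = Δv₁ + Δv₂ = 808.8 m/s.

Δv_total ≈ 809 m/s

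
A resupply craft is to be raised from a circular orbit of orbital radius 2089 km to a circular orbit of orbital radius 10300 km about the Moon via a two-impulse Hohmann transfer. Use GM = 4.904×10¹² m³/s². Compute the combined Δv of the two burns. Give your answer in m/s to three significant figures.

r₁ = 2089 km = 2.089×10⁶ m.
r₂ = 10300 km = 1.030×10⁷ m.
Transfer ellipse a_t = (r₁ + r₂)/2 = 6.194×10⁶ m.
At r₁: circular v_c1 = √(μ/r₁) = 1532 m/s; transfer-perilune v_p = √[μ(2/r₁ − 1/a_t)] = 1976 m/s.
Δv₁ = v_p − v_c1 = 443.5 m/s.
At r₂: circular v_c2 = √(μ/r₂) = 690.0 m/s; transfer-apolune v_a = √[μ(2/r₂ − 1/a_t)] = 400.7 m/s.
Δv₂ = v_c2 − v_a = 289.3 m/s.
Total Δv = Δv₁ + Δv₂ = 732.8 m/s.

Δv_total ≈ 733 m/s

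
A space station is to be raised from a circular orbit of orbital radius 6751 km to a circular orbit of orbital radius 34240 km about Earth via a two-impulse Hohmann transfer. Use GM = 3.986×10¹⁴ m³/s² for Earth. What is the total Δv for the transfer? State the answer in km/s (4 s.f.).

r₁ = 6751 km = 6.751×10⁶ m.
r₂ = 34240 km = 3.424×10⁷ m.
Transfer ellipse a_t = (r₁ + r₂)/2 = 2.050×10⁷ m.
At r₁: circular v_c1 = √(μ/r₁) = 7684 m/s; transfer-perigee v_p = √[μ(2/r₁ − 1/a_t)] = 9932 m/s.
Δv₁ = v_p − v_c1 = 2248 m/s.
At r₂: circular v_c2 = √(μ/r₂) = 3412 m/s; transfer-apogee v_a = √[μ(2/r₂ − 1/a_t)] = 1958 m/s.
Δv₂ = v_c2 − v_a = 1454 m/s.
Total Δv = Δv₁ + Δv₂ = 3701 m/s = 3.701 km/s.

Δv_total ≈ 3.701 km/s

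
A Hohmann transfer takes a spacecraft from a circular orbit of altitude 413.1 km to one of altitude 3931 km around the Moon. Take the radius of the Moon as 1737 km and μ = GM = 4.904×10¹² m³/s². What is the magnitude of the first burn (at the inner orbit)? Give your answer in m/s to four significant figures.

r₁ = 1737 + 413.1 = 2150.1 km = 2.1501×10⁶ m.
r₂ = 1737 + 3931 = 5668.0 km = 5.6680×10⁶ m.
Transfer ellipse a_t = (r₁ + r₂)/2 = 3.909×10⁶ m.
At r₁: circular v_c1 = √(μ/r₁) = 1510 m/s; transfer-perilune v_p = √[μ(2/r₁ − 1/a_t)] = 1819 m/s.
Δv₁ = v_p − v_c1 = 308.3 m/s.

Δv ≈ 308.3 m/s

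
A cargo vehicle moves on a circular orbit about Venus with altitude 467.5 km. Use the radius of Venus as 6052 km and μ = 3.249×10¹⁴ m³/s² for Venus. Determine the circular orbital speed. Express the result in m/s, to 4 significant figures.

r = 6052 + 467.5 = 6519.5 km = 6.5195×10⁶ m.
For a circular orbit v = √(μ/r) = √(3.249×10¹⁴ / 6.520×10⁶) = √(4.984×10⁷) = 7059 m/s.

v ≈ 7059 m/s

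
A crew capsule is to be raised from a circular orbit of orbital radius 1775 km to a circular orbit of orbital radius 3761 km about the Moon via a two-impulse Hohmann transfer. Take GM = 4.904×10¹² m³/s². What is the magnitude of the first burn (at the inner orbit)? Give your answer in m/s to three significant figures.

r₁ = 1775 km = 1.775×10⁶ m.
r₂ = 3761 km = 3.761×10⁶ m.
Transfer ellipse a_t = (r₁ + r₂)/2 = 2.768×10⁶ m.
At r₁: circular v_c1 = √(μ/r₁) = 1662 m/s; transfer-perilune v_p = √[μ(2/r₁ − 1/a_t)] = 1938 m/s.
Δv₁ = v_p − v_c1 = 275.3 m/s.

Δv ≈ 275 m/s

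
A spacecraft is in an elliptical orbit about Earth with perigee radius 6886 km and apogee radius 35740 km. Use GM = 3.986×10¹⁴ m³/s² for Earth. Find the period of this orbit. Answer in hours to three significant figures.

T ≈ 8.60 hours

Semi-major axis a = (r_p + r_a)/2 = (6886.0 + 35740)/2 = 21313 km = 2.131×10⁷ m.
By Kepler's third law T = 2π√(a³/μ) = 2π × 4.928×10³ = 3.097×10⁴ s.
= 8.602 hours.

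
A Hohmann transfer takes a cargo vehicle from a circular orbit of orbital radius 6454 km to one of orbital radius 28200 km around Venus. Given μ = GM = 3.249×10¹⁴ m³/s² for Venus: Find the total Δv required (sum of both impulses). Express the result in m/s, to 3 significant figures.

Δv_total ≈ 3280 m/s

r₁ = 6454 km = 6.454×10⁶ m.
r₂ = 28200 km = 2.820×10⁷ m.
Transfer ellipse a_t = (r₁ + r₂)/2 = 1.733×10⁷ m.
At r₁: circular v_c1 = √(μ/r₁) = 7095 m/s; transfer-periapsis v_p = √[μ(2/r₁ − 1/a_t)] = 9052 m/s.
Δv₁ = v_p − v_c1 = 1956 m/s.
At r₂: circular v_c2 = √(μ/r₂) = 3394 m/s; transfer-apoapsis v_a = √[μ(2/r₂ − 1/a_t)] = 2072 m/s.
Δv₂ = v_c2 − v_a = 1323 m/s.
Total Δv = Δv₁ + Δv₂ = 3279 m/s.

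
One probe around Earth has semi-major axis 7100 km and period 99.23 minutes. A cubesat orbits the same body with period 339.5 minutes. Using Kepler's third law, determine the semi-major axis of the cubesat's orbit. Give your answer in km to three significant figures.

Kepler's third law: a³ ∝ T², so a₂ = a₁ (T₂/T₁)^(2/3).
T₂/T₁ = 3.421, (T₂/T₁)^(2/3) = 2.271.
a₂ = 7100 × 2.271 = 16120 km.

a₂ ≈ 16100 km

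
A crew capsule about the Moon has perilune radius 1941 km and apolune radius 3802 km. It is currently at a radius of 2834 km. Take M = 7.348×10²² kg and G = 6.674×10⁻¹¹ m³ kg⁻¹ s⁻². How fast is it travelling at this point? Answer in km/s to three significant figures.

μ = GM = 6.674×10⁻¹¹ × 7.348×10²² = 4.904×10¹² m³/s².
Semi-major axis a = (r_p + r_a)/2 = 2871.5 km = 2.872×10⁶ m.
Vis-viva: v² = μ(2/r − 1/a) = 4.904×10¹² × (7.057×10⁻⁷ − 3.483×10⁻⁷) = 1.753×10⁶ m²/s².
v = 1324 m/s = 1.324 km/s.

v ≈ 1.32 km/s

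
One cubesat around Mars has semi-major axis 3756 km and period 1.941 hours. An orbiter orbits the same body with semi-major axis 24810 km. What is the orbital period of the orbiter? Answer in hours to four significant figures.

Kepler's third law: T² ∝ a³, so T₂ = T₁ (a₂/a₁)^(3/2).
a₂/a₁ = 6.605, (a₂/a₁)^(3/2) = 16.98.
T₂ = 1.941 × 16.98 = 32.95 hours.

T₂ ≈ 32.95 hours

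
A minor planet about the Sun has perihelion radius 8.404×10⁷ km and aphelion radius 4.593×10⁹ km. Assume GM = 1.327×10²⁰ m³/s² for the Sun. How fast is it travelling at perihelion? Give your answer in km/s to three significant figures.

Semi-major axis a = (r_p + r_a)/2 = 2.3385×10⁹ km = 2.339×10¹² m.
Vis-viva: v² = μ(2/r − 1/a) = 1.327×10²⁰ × (2.380×10⁻¹¹ − 4.276×10⁻¹³) = 3.101×10⁹ m²/s².
v = 55690 m/s = 55.69 km/s.

v ≈ 55.7 km/s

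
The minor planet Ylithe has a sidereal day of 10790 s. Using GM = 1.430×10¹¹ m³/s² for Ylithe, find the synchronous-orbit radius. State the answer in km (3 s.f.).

A synchronous orbit has period T, so by Kepler's third law a = (μT²/4π²)^(1/3).
μT²/4π² = 1.430×10¹¹ × (1.079×10⁴)² / 39.48 = 4.217×10¹⁷ m³.
a = 7.499×10⁵ m = 749.91 km.

r_sync ≈ 750 km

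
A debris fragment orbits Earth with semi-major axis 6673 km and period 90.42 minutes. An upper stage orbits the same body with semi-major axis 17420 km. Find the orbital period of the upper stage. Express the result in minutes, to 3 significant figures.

Kepler's third law: T² ∝ a³, so T₂ = T₁ (a₂/a₁)^(3/2).
a₂/a₁ = 2.611, (a₂/a₁)^(3/2) = 4.218.
T₂ = 90.42 × 4.218 = 381.4 minutes.

T₂ ≈ 381 minutes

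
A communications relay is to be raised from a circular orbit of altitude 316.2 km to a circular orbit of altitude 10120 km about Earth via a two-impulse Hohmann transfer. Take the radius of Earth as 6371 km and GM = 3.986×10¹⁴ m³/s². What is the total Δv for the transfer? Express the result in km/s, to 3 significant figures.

Δv_total ≈ 2.67 km/s

r₁ = 6371 + 316.2 = 6687.2 km = 6.6872×10⁶ m.
r₂ = 6371 + 10120 = 16491 km = 1.6491×10⁷ m.
Transfer ellipse a_t = (r₁ + r₂)/2 = 1.159×10⁷ m.
At r₁: circular v_c1 = √(μ/r₁) = 7721 m/s; transfer-perigee v_p = √[μ(2/r₁ − 1/a_t)] = 9210 m/s.
Δv₁ = v_p − v_c1 = 1489 m/s.
At r₂: circular v_c2 = √(μ/r₂) = 4916 m/s; transfer-apogee v_a = √[μ(2/r₂ − 1/a_t)] = 3735 m/s.
Δv₂ = v_c2 − v_a = 1182 m/s.
Total Δv = Δv₁ + Δv₂ = 2671 m/s = 2.671 km/s.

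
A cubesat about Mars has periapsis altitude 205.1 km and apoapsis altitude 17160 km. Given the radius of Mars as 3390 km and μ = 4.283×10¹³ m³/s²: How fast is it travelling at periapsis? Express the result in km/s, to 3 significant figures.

r_p = 3390 + 205.1 = 3595.1 km = 3.5951×10⁶ m.
r_a = 3390 + 17160 = 20550 km = 2.0550×10⁷ m.
Semi-major axis a = (r_p + r_a)/2 = 12073 km = 1.207×10⁷ m.
Vis-viva: v² = μ(2/r − 1/a) = 4.283×10¹³ × (5.563×10⁻⁷ − 8.283×10⁻⁸) = 2.028×10⁷ m²/s².
v = 4503 m/s = 4.503 km/s.

v ≈ 4.50 km/s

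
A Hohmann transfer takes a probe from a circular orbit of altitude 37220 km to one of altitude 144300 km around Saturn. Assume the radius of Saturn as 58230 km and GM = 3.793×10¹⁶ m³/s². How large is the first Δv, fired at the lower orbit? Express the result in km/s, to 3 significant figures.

Δv ≈ 3.31 km/s

r₁ = 58230 + 37220 = 95450 km = 9.5450×10⁷ m.
r₂ = 58230 + 144300 = 202530 km = 2.0253×10⁸ m.
Transfer ellipse a_t = (r₁ + r₂)/2 = 1.490×10⁸ m.
At r₁: circular v_c1 = √(μ/r₁) = 19930 m/s; transfer-perikrone v_p = √[μ(2/r₁ − 1/a_t)] = 23240 m/s.
Δv₁ = v_p − v_c1 = 3307 m/s.
= 3.307 km/s.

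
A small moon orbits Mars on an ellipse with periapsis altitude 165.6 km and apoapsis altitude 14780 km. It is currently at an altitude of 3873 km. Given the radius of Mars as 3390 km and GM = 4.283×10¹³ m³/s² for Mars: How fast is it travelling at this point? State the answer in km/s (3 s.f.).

r_p = 3390 + 165.6 = 3555.6 km = 3.5556×10⁶ m.
r_a = 3390 + 14780 = 18170 km = 1.8170×10⁷ m.
r = 3390 + 3873 = 7263.0 km = 7.263×10⁶ m.
Semi-major axis a = (r_p + r_a)/2 = 10863 km = 1.086×10⁷ m.
Vis-viva: v² = μ(2/r − 1/a) = 4.283×10¹³ × (2.754×10⁻⁷ − 9.206×10⁻⁸) = 7.851×10⁶ m²/s².
v = 2802 m/s = 2.802 km/s.

v ≈ 2.80 km/s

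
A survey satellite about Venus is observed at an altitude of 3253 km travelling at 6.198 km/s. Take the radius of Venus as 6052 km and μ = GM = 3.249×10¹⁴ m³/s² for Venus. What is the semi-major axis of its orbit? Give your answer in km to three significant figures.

a ≈ 10300 km

r = 6052 + 3253 = 9305.0 km = 9.305×10⁶ m.
Vis-viva rearranged: 1/a = 2/r − v²/μ = 2.149×10⁻⁷ − 1.182×10⁻⁷ = 9.670×10⁻⁸ m⁻¹.
a = 1.034×10⁷ m = 10341 km.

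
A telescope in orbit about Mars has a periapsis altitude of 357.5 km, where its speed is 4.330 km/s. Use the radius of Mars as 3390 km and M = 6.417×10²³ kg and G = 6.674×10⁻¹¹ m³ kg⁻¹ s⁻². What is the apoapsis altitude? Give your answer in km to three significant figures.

apoapsis altitude ≈ 13700 km

μ = GM = 6.674×10⁻¹¹ × 6.417×10²³ = 4.283×10¹³ m³/s².
r_p = 3390 + 357.5 = 3747.5 km = 3.748×10⁶ m.
Specific energy ε = v²/2 − μ/r = -2.054×10⁶ J/kg, so a = −μ/(2ε) = 1.043×10⁷ m.
The apsides satisfy r_p + r_a = 2a, so the apoapsis radius is 2a − r_p = 1.711×10⁷ m = 17106 km.
Apoapsis altitude = 17106 − 3390 = 13716 km.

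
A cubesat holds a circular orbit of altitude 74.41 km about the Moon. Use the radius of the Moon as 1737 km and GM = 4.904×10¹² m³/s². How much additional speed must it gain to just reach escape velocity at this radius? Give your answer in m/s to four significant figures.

Δv ≈ 681.5 m/s

r = 1737 + 74.41 = 1811.4 km = 1.8114×10⁶ m.
Circular speed v_c = √(μ/r) = 1645 m/s.
Escape speed v_esc = √(2μ/r) = √2 × v_c = 2327 m/s.
Δv = v_esc − v_c = 681.5 m/s.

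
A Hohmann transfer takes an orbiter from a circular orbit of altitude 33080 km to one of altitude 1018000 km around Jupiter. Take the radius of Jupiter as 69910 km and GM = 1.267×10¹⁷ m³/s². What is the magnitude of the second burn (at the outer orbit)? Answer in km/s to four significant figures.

Δv ≈ 6.304 km/s

r₁ = 69910 + 33080 = 102990 km = 1.0299×10⁸ m.
r₂ = 69910 + 1018000 = 1087900 km = 1.0879×10⁹ m.
Transfer ellipse a_t = (r₁ + r₂)/2 = 5.954×10⁸ m.
At r₁: circular v_c1 = √(μ/r₁) = 35070 m/s; transfer-perijove v_p = √[μ(2/r₁ − 1/a_t)] = 47410 m/s.
At r₂: circular v_c2 = √(μ/r₂) = 10790 m/s; transfer-apojove v_a = √[μ(2/r₂ − 1/a_t)] = 4488 m/s.
Δv₂ = v_c2 − v_a = 6304 m/s.
= 6.304 km/s.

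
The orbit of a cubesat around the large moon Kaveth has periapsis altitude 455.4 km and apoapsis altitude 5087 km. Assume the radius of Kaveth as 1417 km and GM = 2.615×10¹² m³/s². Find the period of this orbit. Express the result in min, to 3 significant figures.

r_p = 1417 + 455.4 = 1872.4 km = 1.8724×10⁶ m.
r_a = 1417 + 5087 = 6504.0 km = 6.5040×10⁶ m.
Semi-major axis a = (r_p + r_a)/2 = (1872.4 + 6504.0)/2 = 4188.2 km = 4.188×10⁶ m.
By Kepler's third law T = 2π√(a³/μ) = 2π × 5.300×10³ = 3.330×10⁴ s.
= 555.1 min.

T ≈ 555 min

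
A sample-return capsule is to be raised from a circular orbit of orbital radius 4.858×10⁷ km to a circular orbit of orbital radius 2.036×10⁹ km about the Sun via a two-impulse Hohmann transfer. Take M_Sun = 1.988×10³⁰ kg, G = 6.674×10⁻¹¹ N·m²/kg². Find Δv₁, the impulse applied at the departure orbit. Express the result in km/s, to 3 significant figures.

μ = GM = 6.674×10⁻¹¹ × 1.988×10³⁰ = 1.327×10²⁰ m³/s².
r₁ = 4.858×10⁷ km = 4.858×10¹⁰ m.
r₂ = 2.036×10⁹ km = 2.036×10¹² m.
Transfer ellipse a_t = (r₁ + r₂)/2 = 1.042×10¹² m.
At r₁: circular v_c1 = √(μ/r₁) = 52260 m/s; transfer-perihelion v_p = √[μ(2/r₁ − 1/a_t)] = 73040 m/s.
Δv₁ = v_p − v_c1 = 20780 m/s.
= 20.78 km/s.

Δv ≈ 20.8 km/s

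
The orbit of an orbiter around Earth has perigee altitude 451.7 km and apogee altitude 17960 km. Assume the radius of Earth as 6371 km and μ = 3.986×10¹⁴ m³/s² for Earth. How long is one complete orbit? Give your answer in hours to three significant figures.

r_p = 6371 + 451.7 = 6822.7 km = 6.8227×10⁶ m.
r_a = 6371 + 17960 = 24331 km = 2.4331×10⁷ m.
Semi-major axis a = (r_p + r_a)/2 = (6822.7 + 24331)/2 = 15577 km = 1.558×10⁷ m.
By Kepler's third law T = 2π√(a³/μ) = 2π × 3.079×10³ = 1.935×10⁴ s.
= 5.374 hours.

T ≈ 5.37 hours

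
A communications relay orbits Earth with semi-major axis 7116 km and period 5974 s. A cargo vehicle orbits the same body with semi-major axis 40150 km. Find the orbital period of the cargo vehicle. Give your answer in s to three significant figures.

Kepler's third law: T² ∝ a³, so T₂ = T₁ (a₂/a₁)^(3/2).
a₂/a₁ = 5.642, (a₂/a₁)^(3/2) = 13.40.
T₂ = 5974 × 13.40 = 80060 s.

T₂ ≈ 80100 s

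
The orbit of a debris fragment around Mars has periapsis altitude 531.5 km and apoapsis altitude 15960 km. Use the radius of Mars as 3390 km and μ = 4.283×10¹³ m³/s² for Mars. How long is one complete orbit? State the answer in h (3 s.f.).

T ≈ 10.6 h

r_p = 3390 + 531.5 = 3921.5 km = 3.9215×10⁶ m.
r_a = 3390 + 15960 = 19350 km = 1.9350×10⁷ m.
Semi-major axis a = (r_p + r_a)/2 = (3921.5 + 19350)/2 = 11636 km = 1.164×10⁷ m.
By Kepler's third law T = 2π√(a³/μ) = 2π × 6.065×10³ = 3.811×10⁴ s.
= 10.59 h.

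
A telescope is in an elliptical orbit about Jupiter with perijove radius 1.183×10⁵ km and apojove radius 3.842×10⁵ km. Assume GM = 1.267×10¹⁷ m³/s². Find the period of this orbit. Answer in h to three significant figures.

T ≈ 19.5 h

Semi-major axis a = (r_p + r_a)/2 = (1.1830×10⁵ + 3.8420×10⁵)/2 = 2.5125×10⁵ km = 2.512×10⁸ m.
By Kepler's third law T = 2π√(a³/μ) = 2π × 1.119×10⁴ = 7.030×10⁴ s.
= 19.53 h.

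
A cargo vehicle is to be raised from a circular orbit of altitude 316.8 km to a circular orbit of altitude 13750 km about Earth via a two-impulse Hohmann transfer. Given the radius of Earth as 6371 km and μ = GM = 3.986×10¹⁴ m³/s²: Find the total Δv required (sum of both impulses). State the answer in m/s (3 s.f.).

r₁ = 6371 + 316.8 = 6687.8 km = 6.6878×10⁶ m.
r₂ = 6371 + 13750 = 20121 km = 2.0121×10⁷ m.
Transfer ellipse a_t = (r₁ + r₂)/2 = 1.340×10⁷ m.
At r₁: circular v_c1 = √(μ/r₁) = 7720 m/s; transfer-perigee v_p = √[μ(2/r₁ − 1/a_t)] = 9459 m/s.
Δv₁ = v_p − v_c1 = 1738 m/s.
At r₂: circular v_c2 = √(μ/r₂) = 4451 m/s; transfer-apogee v_a = √[μ(2/r₂ − 1/a_t)] = 3144 m/s.
Δv₂ = v_c2 − v_a = 1307 m/s.
Total Δv = Δv₁ + Δv₂ = 3045 m/s.

Δv_total ≈ 3050 m/s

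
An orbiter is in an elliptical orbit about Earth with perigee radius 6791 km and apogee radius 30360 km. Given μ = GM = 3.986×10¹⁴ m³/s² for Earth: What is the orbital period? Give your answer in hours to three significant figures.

Semi-major axis a = (r_p + r_a)/2 = (6791.0 + 30360)/2 = 18576 km = 1.858×10⁷ m.
By Kepler's third law T = 2π√(a³/μ) = 2π × 4.010×10³ = 2.520×10⁴ s.
= 6.999 hours.

T ≈ 7.00 hours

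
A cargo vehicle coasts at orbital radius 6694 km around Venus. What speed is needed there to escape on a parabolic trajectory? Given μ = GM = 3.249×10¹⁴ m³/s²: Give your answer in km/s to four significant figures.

v_esc ≈ 9.853 km/s

r = 6694 km = 6.694×10⁶ m.
Escape speed v_esc = √(2μ/r) = √(2 × 3.249×10¹⁴ / 6.694×10⁶) = √(9.707×10⁷) = 9853 m/s.
= 9.853 km/s.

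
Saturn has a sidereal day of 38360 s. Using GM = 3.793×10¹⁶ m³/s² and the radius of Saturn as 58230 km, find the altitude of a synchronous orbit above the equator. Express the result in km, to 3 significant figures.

A synchronous orbit has period T, so by Kepler's third law a = (μT²/4π²)^(1/3).
μT²/4π² = 3.793×10¹⁶ × (3.836×10⁴)² / 39.48 = 1.414×10²⁴ m³.
a = 1.122×10⁸ m = 1.1223×10⁵ km.
Altitude h = a − R = 1.1223×10⁵ − 58230 = 54005 km.

h_sync ≈ 54000 km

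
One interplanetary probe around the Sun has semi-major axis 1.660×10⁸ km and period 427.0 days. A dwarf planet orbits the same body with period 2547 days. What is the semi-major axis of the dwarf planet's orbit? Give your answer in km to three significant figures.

Kepler's third law: a³ ∝ T², so a₂ = a₁ (T₂/T₁)^(2/3).
T₂/T₁ = 5.965, (T₂/T₁)^(2/3) = 3.289.
a₂ = 1.660×10⁸ × 3.289 = 5.460×10⁸ km.

a₂ ≈ 5.46×10⁸ km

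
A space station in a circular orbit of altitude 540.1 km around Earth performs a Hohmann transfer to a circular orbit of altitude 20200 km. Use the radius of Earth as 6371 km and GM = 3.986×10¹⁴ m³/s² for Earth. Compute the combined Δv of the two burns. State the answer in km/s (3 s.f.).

Δv_total ≈ 3.36 km/s

r₁ = 6371 + 540.1 = 6911.1 km = 6.9111×10⁶ m.
r₂ = 6371 + 20200 = 26571 km = 2.6571×10⁷ m.
Transfer ellipse a_t = (r₁ + r₂)/2 = 1.674×10⁷ m.
At r₁: circular v_c1 = √(μ/r₁) = 7594 m/s; transfer-perigee v_p = √[μ(2/r₁ − 1/a_t)] = 9568 m/s.
Δv₁ = v_p − v_c1 = 1973 m/s.
At r₂: circular v_c2 = √(μ/r₂) = 3873 m/s; transfer-apogee v_a = √[μ(2/r₂ − 1/a_t)] = 2489 m/s.
Δv₂ = v_c2 − v_a = 1385 m/s.
Total Δv = Δv₁ + Δv₂ = 3358 m/s = 3.358 km/s.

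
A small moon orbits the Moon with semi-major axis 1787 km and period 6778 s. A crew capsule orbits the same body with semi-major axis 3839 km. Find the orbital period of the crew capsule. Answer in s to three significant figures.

T₂ ≈ 21300 s

Kepler's third law: T² ∝ a³, so T₂ = T₁ (a₂/a₁)^(3/2).
a₂/a₁ = 2.148, (a₂/a₁)^(3/2) = 3.149.
T₂ = 6778 × 3.149 = 21340 s.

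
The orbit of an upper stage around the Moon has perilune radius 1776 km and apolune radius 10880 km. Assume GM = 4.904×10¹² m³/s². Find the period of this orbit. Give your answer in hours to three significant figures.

Semi-major axis a = (r_p + r_a)/2 = (1776.0 + 10880)/2 = 6328.0 km = 6.328×10⁶ m.
By Kepler's third law T = 2π√(a³/μ) = 2π × 7.188×10³ = 4.517×10⁴ s.
= 12.55 hours.

T ≈ 12.5 hours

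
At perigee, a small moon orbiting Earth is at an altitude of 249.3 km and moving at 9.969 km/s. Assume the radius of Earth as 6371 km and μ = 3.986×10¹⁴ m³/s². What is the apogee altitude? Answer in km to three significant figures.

apogee altitude ≈ 24900 km

r_p = 6371 + 249.3 = 6620.3 km = 6.620×10⁶ m.
Specific energy ε = v²/2 − μ/r = -1.052×10⁷ J/kg, so a = −μ/(2ε) = 1.895×10⁷ m.
The apsides satisfy r_p + r_a = 2a, so the apogee radius is 2a − r_p = 3.128×10⁷ m = 31276 km.
Apogee altitude = 31276 − 6371 = 24905 km.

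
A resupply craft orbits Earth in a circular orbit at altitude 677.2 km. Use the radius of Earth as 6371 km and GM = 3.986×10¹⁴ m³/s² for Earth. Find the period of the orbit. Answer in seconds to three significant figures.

T ≈ 5890 seconds

r = 6371 + 677.2 = 7048.2 km = 7.0482×10⁶ m.
Kepler's third law: T = 2π√(r³/μ) = 2π√((7.048×10⁶)³ / 3.986×10¹⁴).
r³/μ = 8.784×10⁵ s², so T = 2π × 9.372×10² = 5.889×10³ s.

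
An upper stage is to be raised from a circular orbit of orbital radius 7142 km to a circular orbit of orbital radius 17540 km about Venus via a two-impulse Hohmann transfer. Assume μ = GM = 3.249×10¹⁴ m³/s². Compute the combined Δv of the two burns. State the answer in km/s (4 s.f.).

Δv_total ≈ 2.326 km/s

r₁ = 7142 km = 7.142×10⁶ m.
r₂ = 17540 km = 1.754×10⁷ m.
Transfer ellipse a_t = (r₁ + r₂)/2 = 1.234×10⁷ m.
At r₁: circular v_c1 = √(μ/r₁) = 6745 m/s; transfer-periapsis v_p = √[μ(2/r₁ − 1/a_t)] = 8041 m/s.
Δv₁ = v_p − v_c1 = 1296 m/s.
At r₂: circular v_c2 = √(μ/r₂) = 4304 m/s; transfer-apoapsis v_a = √[μ(2/r₂ − 1/a_t)] = 3274 m/s.
Δv₂ = v_c2 − v_a = 1030 m/s.
Total Δv = Δv₁ + Δv₂ = 2326 m/s = 2.326 km/s.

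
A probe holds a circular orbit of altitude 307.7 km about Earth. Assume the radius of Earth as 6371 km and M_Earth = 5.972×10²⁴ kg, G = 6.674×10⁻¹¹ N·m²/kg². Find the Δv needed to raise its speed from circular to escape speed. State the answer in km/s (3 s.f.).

Δv ≈ 3.20 km/s

μ = GM = 6.674×10⁻¹¹ × 5.972×10²⁴ = 3.986×10¹⁴ m³/s².
r = 6371 + 307.7 = 6678.7 km = 6.6787×10⁶ m.
Circular speed v_c = √(μ/r) = 7725 m/s.
Escape speed v_esc = √(2μ/r) = √2 × v_c = 10930 m/s.
Δv = v_esc − v_c = 3200 m/s = 3.200 km/s.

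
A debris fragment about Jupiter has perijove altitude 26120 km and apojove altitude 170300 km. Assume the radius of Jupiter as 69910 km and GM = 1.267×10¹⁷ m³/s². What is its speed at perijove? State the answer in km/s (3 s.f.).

r_p = 69910 + 26120 = 96030 km = 9.6030×10⁷ m.
r_a = 69910 + 170300 = 240210 km = 2.4021×10⁸ m.
Semi-major axis a = (r_p + r_a)/2 = 1.6812×10⁵ km = 1.681×10⁸ m.
Vis-viva: v² = μ(2/r − 1/a) = 1.267×10¹⁷ × (2.083×10⁻⁸ − 5.948×10⁻⁹) = 1.885×10⁹ m²/s².
v = 43420 m/s = 43.42 km/s.

v ≈ 43.4 km/s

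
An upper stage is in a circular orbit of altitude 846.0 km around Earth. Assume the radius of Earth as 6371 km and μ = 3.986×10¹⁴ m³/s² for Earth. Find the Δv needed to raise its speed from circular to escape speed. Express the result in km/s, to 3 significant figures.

Δv ≈ 3.08 km/s

r = 6371 + 846.0 = 7217.0 km = 7.2170×10⁶ m.
Circular speed v_c = √(μ/r) = 7432 m/s.
Escape speed v_esc = √(2μ/r) = √2 × v_c = 10510 m/s.
Δv = v_esc − v_c = 3078 m/s = 3.078 km/s.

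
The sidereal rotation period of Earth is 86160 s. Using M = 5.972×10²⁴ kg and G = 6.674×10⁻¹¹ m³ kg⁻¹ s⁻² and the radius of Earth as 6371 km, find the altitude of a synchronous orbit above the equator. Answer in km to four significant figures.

h_sync ≈ 35790 km

μ = GM = 6.674×10⁻¹¹ × 5.972×10²⁴ = 3.986×10¹⁴ m³/s².
A synchronous orbit has period T, so by Kepler's third law a = (μT²/4π²)^(1/3).
μT²/4π² = 3.986×10¹⁴ × (8.616×10⁴)² / 39.48 = 7.495×10²² m³.
a = 4.216×10⁷ m = 42162 km.
Altitude h = a − R = 42162 − 6371 = 35791 km.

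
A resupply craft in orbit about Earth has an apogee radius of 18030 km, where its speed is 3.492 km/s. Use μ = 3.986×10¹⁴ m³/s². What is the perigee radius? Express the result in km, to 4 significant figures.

perigee radius ≈ 6866 km

r_a = 1.803×10⁷ m.
Specific energy ε = v²/2 − μ/r = -1.601×10⁷ J/kg, so a = −μ/(2ε) = 1.245×10⁷ m.
The apsides satisfy r_p + r_a = 2a, so the perigee radius is 2a − r_a = 6.866×10⁶ m = 6866.1 km.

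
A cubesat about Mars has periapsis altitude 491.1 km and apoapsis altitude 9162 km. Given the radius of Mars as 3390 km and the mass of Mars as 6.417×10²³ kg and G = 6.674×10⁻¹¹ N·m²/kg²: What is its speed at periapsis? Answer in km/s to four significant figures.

v ≈ 4.106 km/s

μ = GM = 6.674×10⁻¹¹ × 6.417×10²³ = 4.283×10¹³ m³/s².
r_p = 3390 + 491.1 = 3881.1 km = 3.8811×10⁶ m.
r_a = 3390 + 9162 = 12552 km = 1.2552×10⁷ m.
Semi-major axis a = (r_p + r_a)/2 = 8216.5 km = 8.217×10⁶ m.
Vis-viva: v² = μ(2/r − 1/a) = 4.283×10¹³ × (5.153×10⁻⁷ − 1.217×10⁻⁷) = 1.686×10⁷ m²/s².
v = 4106 m/s = 4.106 km/s.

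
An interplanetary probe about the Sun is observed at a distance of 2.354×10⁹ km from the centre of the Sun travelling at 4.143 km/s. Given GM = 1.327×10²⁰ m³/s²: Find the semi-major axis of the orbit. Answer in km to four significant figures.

r = 2.354×10¹² m.
Specific orbital energy ε = v²/2 − μ/r = (4143)²/2 − 1.327×10²⁰/2.354×10¹² = -4.779×10⁷ J/kg.
Since ε = −μ/(2a), a = −μ/(2ε) = 1.388×10¹² m = 1.3884×10⁹ km.

a ≈ 1.388×10⁹ km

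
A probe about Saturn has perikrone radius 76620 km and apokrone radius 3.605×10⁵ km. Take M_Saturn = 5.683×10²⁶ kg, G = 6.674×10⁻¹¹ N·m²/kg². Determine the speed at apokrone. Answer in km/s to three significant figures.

μ = GM = 6.674×10⁻¹¹ × 5.683×10²⁶ = 3.793×10¹⁶ m³/s².
Semi-major axis a = (r_p + r_a)/2 = 2.1856×10⁵ km = 2.186×10⁸ m.
Vis-viva: v² = μ(2/r − 1/a) = 3.793×10¹⁶ × (5.548×10⁻⁹ − 4.575×10⁻⁹) = 3.688×10⁷ m²/s².
v = 6073 m/s = 6.073 km/s.

v ≈ 6.07 km/s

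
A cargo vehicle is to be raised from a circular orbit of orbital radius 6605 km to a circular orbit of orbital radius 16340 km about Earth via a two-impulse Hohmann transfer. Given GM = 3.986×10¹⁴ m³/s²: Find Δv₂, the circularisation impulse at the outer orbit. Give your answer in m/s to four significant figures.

r₁ = 6605 km = 6.605×10⁶ m.
r₂ = 16340 km = 1.634×10⁷ m.
Transfer ellipse a_t = (r₁ + r₂)/2 = 1.147×10⁷ m.
At r₁: circular v_c1 = √(μ/r₁) = 7768 m/s; transfer-perigee v_p = √[μ(2/r₁ − 1/a_t)] = 9271 m/s.
At r₂: circular v_c2 = √(μ/r₂) = 4939 m/s; transfer-apogee v_a = √[μ(2/r₂ − 1/a_t)] = 3748 m/s.
Δv₂ = v_c2 − v_a = 1191 m/s.

Δv ≈ 1191 m/s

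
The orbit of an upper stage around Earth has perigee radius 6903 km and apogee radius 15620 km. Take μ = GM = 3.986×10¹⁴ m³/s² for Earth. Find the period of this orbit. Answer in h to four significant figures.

Semi-major axis a = (r_p + r_a)/2 = (6903.0 + 15620)/2 = 11262 km = 1.126×10⁷ m.
By Kepler's third law T = 2π√(a³/μ) = 2π × 1.893×10³ = 1.189×10⁴ s.
= 3.304 h.

T ≈ 3.304 h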